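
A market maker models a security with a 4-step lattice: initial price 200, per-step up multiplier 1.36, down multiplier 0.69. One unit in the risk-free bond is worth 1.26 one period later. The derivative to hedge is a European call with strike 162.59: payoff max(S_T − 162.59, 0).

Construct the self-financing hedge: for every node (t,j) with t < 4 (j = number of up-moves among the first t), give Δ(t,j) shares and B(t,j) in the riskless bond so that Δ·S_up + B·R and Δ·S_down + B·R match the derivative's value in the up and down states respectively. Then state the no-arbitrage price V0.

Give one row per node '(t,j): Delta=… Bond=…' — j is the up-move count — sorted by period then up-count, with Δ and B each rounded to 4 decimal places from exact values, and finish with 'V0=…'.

Under the risk-neutral measure, an up-move has probability p* = (R−d)/(u−d) = 0.8507 and values discount at R = 1.26.
Payoff layer (t=4): V(4,0)=0.0000, V(4,1)=0.0000, V(4,2)=13.5289, V(4,3)=184.5429, V(4,4)=521.6140
  t=3,j=0: stock 65.7018 → up 89.3544 (V=0.0000), down 45.3342 (V=0.0000). Price 0.0000; hedge Δ=0.0000, bond B=0.0000.
  t=3,j=1: stock 129.4992 → up 176.1189 (V=13.5289), down 89.3544 (V=0.0000). Price 9.1347; hedge Δ=0.1559, bond B=-11.0577.
  t=3,j=2: stock 255.2448 → up 347.1329 (V=184.5429), down 176.1189 (V=13.5289). Price 126.2051; hedge Δ=1.0000, bond B=-129.0397.
  t=3,j=3: stock 503.0912 → up 684.2040 (V=521.6140), down 347.1329 (V=184.5429). Price 374.0515; hedge Δ=1.0000, bond B=-129.0397.
  t=2,j=0: stock 95.2200 → up 129.4992 (V=9.1347), down 65.7018 (V=0.0000). Price 6.1677; hedge Δ=0.1432, bond B=-7.4661.
  t=2,j=1: stock 187.6800 → up 255.2448 (V=126.2051), down 129.4992 (V=9.1347). Price 86.2952; hedge Δ=0.9310, bond B=-88.4369.
  t=2,j=2: stock 369.9200 → up 503.0912 (V=374.0515), down 255.2448 (V=126.2051). Price 267.5076; hedge Δ=1.0000, bond B=-102.4124.
  t=1,j=0: stock 138.0000 → up 187.6800 (V=86.2952), down 95.2200 (V=6.1677). Price 58.9967; hedge Δ=0.8666, bond B=-60.5966.
  t=1,j=1: stock 272.0000 → up 369.9200 (V=267.5076), down 187.6800 (V=86.2952). Price 190.8420; hedge Δ=0.9944, bond B=-79.6242.
  t=0,j=0: stock 200.0000 → up 272.0000 (V=190.8420), down 138.0000 (V=58.9967). Price 135.8441; hedge Δ=0.9839, bond B=-60.9399.
Check: Δ(0,0)·S0 + B(0,0) = 135.8441 = V0.

(0,0): Delta=0.9839 Bond=-60.9399
(1,0): Delta=0.8666 Bond=-60.5966
(1,1): Delta=0.9944 Bond=-79.6242
(2,0): Delta=0.1432 Bond=-7.4661
(2,1): Delta=0.9310 Bond=-88.4369
(2,2): Delta=1.0000 Bond=-102.4124
(3,0): Delta=0.0000 Bond=0.0000
(3,1): Delta=0.1559 Bond=-11.0577
(3,2): Delta=1.0000 Bond=-129.0397
(3,3): Delta=1.0000 Bond=-129.0397
V0=135.8441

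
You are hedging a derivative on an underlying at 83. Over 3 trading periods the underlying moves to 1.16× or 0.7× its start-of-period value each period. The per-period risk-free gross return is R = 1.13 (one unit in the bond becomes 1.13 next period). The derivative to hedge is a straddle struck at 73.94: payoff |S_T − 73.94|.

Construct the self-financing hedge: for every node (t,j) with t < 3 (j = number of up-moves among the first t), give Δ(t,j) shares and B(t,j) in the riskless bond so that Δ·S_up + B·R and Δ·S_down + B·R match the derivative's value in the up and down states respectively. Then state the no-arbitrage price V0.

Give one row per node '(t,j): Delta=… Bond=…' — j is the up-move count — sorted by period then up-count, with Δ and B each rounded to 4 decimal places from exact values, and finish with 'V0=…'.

The replicating-portfolio and risk-neutral prices coincide; use p* = (1.13−0.7)/(1.16−0.7) = 0.9348 for the latter.
Payoff layer (t=3): V(3,0)=45.4710, V(3,1)=26.7628, V(3,2)=4.2394, V(3,3)=55.6144
Node (2,0) S=40.6700: V=(p*·26.7628+(1−p*)·45.4710)/1.13=24.7636; Δ=(26.7628−45.4710)/(47.1772−28.4690)=-1.0000; B=V−Δ·S=65.4336
Node (2,1) S=67.3960: V=(p*·4.2394+(1−p*)·26.7628)/1.13=5.0516; Δ=(4.2394−26.7628)/(78.1794−47.1772)=-0.7265; B=V−Δ·S=54.0156
Node (2,2) S=111.6848: V=(p*·55.6144+(1−p*)·4.2394)/1.13=46.2512; Δ=(55.6144−4.2394)/(129.5544−78.1794)=1.0000; B=V−Δ·S=-65.4336
Node (1,0) S=58.1000: V=(p*·5.0516+(1−p*)·24.7636)/1.13=5.6081; Δ=(5.0516−24.7636)/(67.3960−40.6700)=-0.7376; B=V−Δ·S=48.4604
Node (1,1) S=96.2800: V=(p*·46.2512+(1−p*)·5.0516)/1.13=38.5524; Δ=(46.2512−5.0516)/(111.6848−67.3960)=0.9302; B=V−Δ·S=-51.0119
Node (0,0) S=83.0000: V=(p*·38.5524+(1−p*)·5.6081)/1.13=32.2158; Δ=(38.5524−5.6081)/(96.2800−58.1000)=0.8629; B=V−Δ·S=-39.4023
Check: Δ(0,0)·S0 + B(0,0) = 32.2158 = V0.

(0,0): Delta=0.8629 Bond=-39.4023
(1,0): Delta=-0.7376 Bond=48.4604
(1,1): Delta=0.9302 Bond=-51.0119
(2,0): Delta=-1.0000 Bond=65.4336
(2,1): Delta=-0.7265 Bond=54.0156
(2,2): Delta=1.0000 Bond=-65.4336
V0=32.2158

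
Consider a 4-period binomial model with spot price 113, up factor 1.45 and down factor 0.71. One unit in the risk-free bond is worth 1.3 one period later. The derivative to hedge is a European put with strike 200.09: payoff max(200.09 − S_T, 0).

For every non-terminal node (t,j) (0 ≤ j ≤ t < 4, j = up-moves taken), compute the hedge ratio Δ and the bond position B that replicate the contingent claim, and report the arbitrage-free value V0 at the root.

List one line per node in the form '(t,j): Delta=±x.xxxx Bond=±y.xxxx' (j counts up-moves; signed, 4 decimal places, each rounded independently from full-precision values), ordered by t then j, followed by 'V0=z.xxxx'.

(0,0): Delta=-0.2031 Bond=28.7713
(1,0): Delta=-0.7181 Bond=78.7202
(1,1): Delta=-0.1390 Bond=26.8982
(2,0): Delta=-1.0000 Bond=118.3964
(2,1): Delta=-0.6830 Bond=98.2531
(2,2): Delta=-0.0712 Bond=18.8781
(3,0): Delta=-1.0000 Bond=153.9154
(3,1): Delta=-1.0000 Bond=153.9154
(3,2): Delta=-0.6435 Bond=121.0715
(3,3): Delta=0.0000 Bond=0.0000
V0=5.8242

Risk-neutral probability p* = (R−d)/(u−d) = (1.3−0.71)/(1.45−0.71) = 0.7973.
Terminal payoffs: V(4,0)=171.3748, V(4,1)=141.4463, V(4,2)=80.3247, V(4,3)=0.0000, V(4,4)=0.0000
Node (3,0) S=40.4439: V=(p*·141.4463+(1−p*)·171.3748)/1.3=113.4714; Δ=(141.4463−171.3748)/(58.6437−28.7152)=-1.0000; B=V−Δ·S=153.9154
Node (3,1) S=82.5968: V=(p*·80.3247+(1−p*)·141.4463)/1.3=71.3186; Δ=(80.3247−141.4463)/(119.7653−58.6437)=-1.0000; B=V−Δ·S=153.9154
Node (3,2) S=168.6836: V=(p*·0.0000+(1−p*)·80.3247)/1.3=12.5246; Δ=(0.0000−80.3247)/(244.5912−119.7653)=-0.6435; B=V−Δ·S=121.0715
Node (3,3) S=344.4946: V=(p*·0.0000+(1−p*)·0.0000)/1.3=0.0000; Δ=(0.0000−0.0000)/(499.5172−244.5912)=0.0000; B=V−Δ·S=0.0000
Node (2,0) S=56.9633: V=(p*·71.3186+(1−p*)·113.4714)/1.3=61.4331; Δ=(71.3186−113.4714)/(82.5968−40.4439)=-1.0000; B=V−Δ·S=118.3964
Node (2,1) S=116.3335: V=(p*·12.5246+(1−p*)·71.3186)/1.3=18.8018; Δ=(12.5246−71.3186)/(168.6836−82.5968)=-0.6830; B=V−Δ·S=98.2531
Node (2,2) S=237.5825: V=(p*·0.0000+(1−p*)·12.5246)/1.3=1.9529; Δ=(0.0000−12.5246)/(344.4946−168.6836)=-0.0712; B=V−Δ·S=18.8781
Node (1,0) S=80.2300: V=(p*·18.8018+(1−p*)·61.4331)/1.3=21.1102; Δ=(18.8018−61.4331)/(116.3335−56.9633)=-0.7181; B=V−Δ·S=78.7202
Node (1,1) S=163.8500: V=(p*·1.9529+(1−p*)·18.8018)/1.3=4.1294; Δ=(1.9529−18.8018)/(237.5825−116.3335)=-0.1390; B=V−Δ·S=26.8982
Node (0,0) S=113.0000: V=(p*·4.1294+(1−p*)·21.1102)/1.3=5.8242; Δ=(4.1294−21.1102)/(163.8500−80.2300)=-0.2031; B=V−Δ·S=28.7713
Self-financing check: at every node Δ·S+B equals the discounted successor values.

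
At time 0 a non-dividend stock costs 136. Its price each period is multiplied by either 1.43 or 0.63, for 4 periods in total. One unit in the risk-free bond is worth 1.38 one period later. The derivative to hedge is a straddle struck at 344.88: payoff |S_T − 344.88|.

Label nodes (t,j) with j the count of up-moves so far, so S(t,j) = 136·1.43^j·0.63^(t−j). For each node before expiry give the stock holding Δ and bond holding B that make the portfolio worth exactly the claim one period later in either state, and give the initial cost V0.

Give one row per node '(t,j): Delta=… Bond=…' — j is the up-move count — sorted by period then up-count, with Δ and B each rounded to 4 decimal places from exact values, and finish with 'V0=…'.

Under the risk-neutral measure, an up-move has probability p* = (R−d)/(u−d) = 0.9375 and values discount at R = 1.38.
Payoff layer (t=4): V(4,0)=323.4560, V(4,1)=296.2509, V(4,2)=234.4996, V(4,3)=94.3339, V(4,4)=223.8198
(3,0): S=34.0064. Δ = (V_up−V_dn)/(S_up−S_dn) = (296.2509−323.4560)/(48.6291−21.4240) = -1.0000. V = [p*·296.2509 + (1−p*)·323.4560]/1.38 = 215.9067. B = V − Δ·S = 249.9130.
(3,1): S=77.1891. Δ = (V_up−V_dn)/(S_up−S_dn) = (234.4996−296.2509)/(110.3804−48.6291) = -1.0000. V = [p*·234.4996 + (1−p*)·296.2509]/1.38 = 172.7239. B = V − Δ·S = 249.9130.
(3,2): S=175.2070. Δ = (V_up−V_dn)/(S_up−S_dn) = (94.3339−234.4996)/(250.5461−110.3804) = -1.0000. V = [p*·94.3339 + (1−p*)·234.4996]/1.38 = 74.7060. B = V − Δ·S = 249.9130.
(3,3): S=397.6922. Δ = (V_up−V_dn)/(S_up−S_dn) = (223.8198−94.3339)/(568.6998−250.5461) = 0.4070. V = [p*·223.8198 + (1−p*)·94.3339]/1.38 = 156.3238. B = V − Δ·S = -5.5334.
(2,0): S=53.9784. Δ = (V_up−V_dn)/(S_up−S_dn) = (172.7239−215.9067)/(77.1891−34.0064) = -1.0000. V = [p*·172.7239 + (1−p*)·215.9067]/1.38 = 127.1180. B = V − Δ·S = 181.0964.
(2,1): S=122.5224. Δ = (V_up−V_dn)/(S_up−S_dn) = (74.7060−172.7239)/(175.2070−77.1891) = -1.0000. V = [p*·74.7060 + (1−p*)·172.7239]/1.38 = 58.5740. B = V − Δ·S = 181.0964.
(2,2): S=278.1064. Δ = (V_up−V_dn)/(S_up−S_dn) = (156.3238−74.7060)/(397.6922−175.2070) = 0.3668. V = [p*·156.3238 + (1−p*)·74.7060]/1.38 = 109.5817. B = V − Δ·S = 7.5594.
(1,0): S=85.6800. Δ = (V_up−V_dn)/(S_up−S_dn) = (58.5740−127.1180)/(122.5224−53.9784) = -1.0000. V = [p*·58.5740 + (1−p*)·127.1180]/1.38 = 45.5493. B = V − Δ·S = 131.2293.
(1,1): S=194.4800. Δ = (V_up−V_dn)/(S_up−S_dn) = (109.5817−58.5740)/(278.1064−122.5224) = 0.3278. V = [p*·109.5817 + (1−p*)·58.5740]/1.38 = 77.0969. B = V − Δ·S = 13.3373.
(0,0): S=136.0000. Δ = (V_up−V_dn)/(S_up−S_dn) = (77.0969−45.5493)/(194.4800−85.6800) = 0.2900. V = [p*·77.0969 + (1−p*)·45.5493]/1.38 = 54.4385. B = V − Δ·S = 15.0040.
Check: Δ(0,0)·S0 + B(0,0) = 54.4385 = V0.

(0,0): Delta=0.2900 Bond=15.0040
(1,0): Delta=-1.0000 Bond=131.2293
(1,1): Delta=0.3278 Bond=13.3373
(2,0): Delta=-1.0000 Bond=181.0964
(2,1): Delta=-1.0000 Bond=181.0964
(2,2): Delta=0.3668 Bond=7.5594
(3,0): Delta=-1.0000 Bond=249.9130
(3,1): Delta=-1.0000 Bond=249.9130
(3,2): Delta=-1.0000 Bond=249.9130
(3,3): Delta=0.4070 Bond=-5.5334
V0=54.4385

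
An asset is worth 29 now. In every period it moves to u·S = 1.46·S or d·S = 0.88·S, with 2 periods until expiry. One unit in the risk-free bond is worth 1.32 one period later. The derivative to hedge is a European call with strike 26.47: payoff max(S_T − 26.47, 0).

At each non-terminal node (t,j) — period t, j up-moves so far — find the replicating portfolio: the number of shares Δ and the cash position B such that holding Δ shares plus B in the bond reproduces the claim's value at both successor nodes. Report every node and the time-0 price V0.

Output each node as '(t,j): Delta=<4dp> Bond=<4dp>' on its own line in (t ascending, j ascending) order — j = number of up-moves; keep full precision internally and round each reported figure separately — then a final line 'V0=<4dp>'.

Under the risk-neutral measure, an up-move has probability p* = (R−d)/(u−d) = 0.7586 and values discount at R = 1.32.
Terminal payoffs: V(2,0)=0.0000, V(2,1)=10.7892, V(2,2)=35.3464
(1,0): S=25.5200. Δ = (V_up−V_dn)/(S_up−S_dn) = (10.7892−0.0000)/(37.2592−22.4576) = 0.7289. V = [p*·10.7892 + (1−p*)·0.0000]/1.32 = 6.2007. B = V − Δ·S = -12.4014.
(1,1): S=42.3400. Δ = (V_up−V_dn)/(S_up−S_dn) = (35.3464−10.7892)/(61.8164−37.2592) = 1.0000. V = [p*·35.3464 + (1−p*)·10.7892]/1.32 = 22.2870. B = V − Δ·S = -20.0530.
(0,0): S=29.0000. Δ = (V_up−V_dn)/(S_up−S_dn) = (22.2870−6.2007)/(42.3400−25.5200) = 0.9564. V = [p*·22.2870 + (1−p*)·6.2007]/1.32 = 13.9425. B = V − Δ·S = -13.7925.
Self-financing check: at every node Δ·S+B equals the discounted successor values.

(0,0): Delta=0.9564 Bond=-13.7925
(1,0): Delta=0.7289 Bond=-12.4014
(1,1): Delta=1.0000 Bond=-20.0530
V0=13.9425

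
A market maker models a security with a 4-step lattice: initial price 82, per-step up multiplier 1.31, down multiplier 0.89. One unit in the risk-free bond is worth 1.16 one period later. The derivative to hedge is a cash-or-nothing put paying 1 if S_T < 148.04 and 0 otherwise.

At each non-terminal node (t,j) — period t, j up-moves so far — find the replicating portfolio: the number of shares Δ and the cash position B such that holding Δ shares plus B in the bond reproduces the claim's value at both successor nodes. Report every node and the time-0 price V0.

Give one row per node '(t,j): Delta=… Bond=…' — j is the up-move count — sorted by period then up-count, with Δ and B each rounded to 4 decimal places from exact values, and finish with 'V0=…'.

Under the risk-neutral measure, an up-move has probability p* = (R−d)/(u−d) = 0.6429 and values discount at R = 1.16.
Terminal payoffs: V(4,0)=1.0000, V(4,1)=1.0000, V(4,2)=1.0000, V(4,3)=0.0000, V(4,4)=0.0000
(3,0): S=57.8075. Δ = (V_up−V_dn)/(S_up−S_dn) = (1.0000−1.0000)/(75.7278−51.4486) = 0.0000. V = [p*·1.0000 + (1−p*)·1.0000]/1.16 = 0.8621. B = V − Δ·S = 0.8621.
(3,1): S=85.0874. Δ = (V_up−V_dn)/(S_up−S_dn) = (1.0000−1.0000)/(111.4645−75.7278) = 0.0000. V = [p*·1.0000 + (1−p*)·1.0000]/1.16 = 0.8621. B = V − Δ·S = 0.8621.
(3,2): S=125.2410. Δ = (V_up−V_dn)/(S_up−S_dn) = (0.0000−1.0000)/(164.0657−111.4645) = -0.0190. V = [p*·0.0000 + (1−p*)·1.0000]/1.16 = 0.3079. B = V − Δ·S = 2.6888.
(3,3): S=184.3435. Δ = (V_up−V_dn)/(S_up−S_dn) = (0.0000−0.0000)/(241.4899−164.0657) = 0.0000. V = [p*·0.0000 + (1−p*)·0.0000]/1.16 = 0.0000. B = V − Δ·S = 0.0000.
(2,0): S=64.9522. Δ = (V_up−V_dn)/(S_up−S_dn) = (0.8621−0.8621)/(85.0874−57.8075) = 0.0000. V = [p*·0.8621 + (1−p*)·0.8621]/1.16 = 0.7432. B = V − Δ·S = 0.7432.
(2,1): S=95.6038. Δ = (V_up−V_dn)/(S_up−S_dn) = (0.3079−0.8621)/(125.2410−85.0874) = -0.0138. V = [p*·0.3079 + (1−p*)·0.8621]/1.16 = 0.4360. B = V − Δ·S = 1.7555.
(2,2): S=140.7202. Δ = (V_up−V_dn)/(S_up−S_dn) = (0.0000−0.3079)/(184.3435−125.2410) = -0.0052. V = [p*·0.0000 + (1−p*)·0.3079]/1.16 = 0.0948. B = V − Δ·S = 0.8278.
(1,0): S=72.9800. Δ = (V_up−V_dn)/(S_up−S_dn) = (0.4360−0.7432)/(95.6038−64.9522) = -0.0100. V = [p*·0.4360 + (1−p*)·0.7432]/1.16 = 0.4705. B = V − Δ·S = 1.2017.
(1,1): S=107.4200. Δ = (V_up−V_dn)/(S_up−S_dn) = (0.0948−0.4360)/(140.7202−95.6038) = -0.0076. V = [p*·0.0948 + (1−p*)·0.4360]/1.16 = 0.1868. B = V − Δ·S = 0.9993.
(0,0): S=82.0000. Δ = (V_up−V_dn)/(S_up−S_dn) = (0.1868−0.4705)/(107.4200−72.9800) = -0.0082. V = [p*·0.1868 + (1−p*)·0.4705]/1.16 = 0.2484. B = V − Δ·S = 0.9238.
Self-financing check: at every node Δ·S+B equals the discounted successor values.

(0,0): Delta=-0.0082 Bond=0.9238
(1,0): Delta=-0.0100 Bond=1.2017
(1,1): Delta=-0.0076 Bond=0.9993
(2,0): Delta=0.0000 Bond=0.7432
(2,1): Delta=-0.0138 Bond=1.7555
(2,2): Delta=-0.0052 Bond=0.8278
(3,0): Delta=0.0000 Bond=0.8621
(3,1): Delta=0.0000 Bond=0.8621
(3,2): Delta=-0.0190 Bond=2.6888
(3,3): Delta=0.0000 Bond=0.0000
V0=0.2484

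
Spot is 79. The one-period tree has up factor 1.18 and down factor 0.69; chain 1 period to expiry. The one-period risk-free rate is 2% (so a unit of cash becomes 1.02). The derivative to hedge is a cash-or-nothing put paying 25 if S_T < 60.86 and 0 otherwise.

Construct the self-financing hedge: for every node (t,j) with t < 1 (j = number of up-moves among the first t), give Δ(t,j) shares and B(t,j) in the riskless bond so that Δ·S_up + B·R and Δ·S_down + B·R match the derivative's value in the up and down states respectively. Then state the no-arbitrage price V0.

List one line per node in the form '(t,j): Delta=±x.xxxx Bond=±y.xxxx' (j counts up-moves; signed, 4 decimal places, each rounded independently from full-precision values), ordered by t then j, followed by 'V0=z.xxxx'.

(0,0): Delta=-0.6458 Bond=59.0236
V0=8.0032

The replicating-portfolio and risk-neutral prices coincide; use p* = (1.02−0.69)/(1.18−0.69) = 0.6735 for the latter.
Payoff layer (t=1): V(1,0)=25.0000, V(1,1)=0.0000
  t=0,j=0: stock 79.0000 → up 93.2200 (V=0.0000), down 54.5100 (V=25.0000). Price 8.0032; hedge Δ=-0.6458, bond B=59.0236.
Root portfolio cost Δ·79+B reproduces V0=8.0032.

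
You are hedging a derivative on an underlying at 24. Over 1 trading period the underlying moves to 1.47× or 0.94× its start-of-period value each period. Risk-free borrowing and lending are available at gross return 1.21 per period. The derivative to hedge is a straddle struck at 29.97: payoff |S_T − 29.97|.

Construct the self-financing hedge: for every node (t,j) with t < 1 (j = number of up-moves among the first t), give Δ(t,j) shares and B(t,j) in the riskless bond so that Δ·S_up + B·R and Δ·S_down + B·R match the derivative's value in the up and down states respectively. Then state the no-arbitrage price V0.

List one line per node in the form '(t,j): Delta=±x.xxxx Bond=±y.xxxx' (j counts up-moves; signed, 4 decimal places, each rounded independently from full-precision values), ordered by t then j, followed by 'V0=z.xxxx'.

Since d<R<u, set p* = (R−d)/(u−d) = 0.5094; price each node as the discounted p*-expectation of its children.
Terminal values V(1,·): V(1,0)=7.4100, V(1,1)=5.3100
Node (0,0) S=24.0000: V=(p*·5.3100+(1−p*)·7.4100)/1.21=5.2398; Δ=(5.3100−7.4100)/(35.2800−22.5600)=-0.1651; B=V−Δ·S=9.2021
Check: Δ(0,0)·S0 + B(0,0) = 5.2398 = V0.

(0,0): Delta=-0.1651 Bond=9.2021
V0=5.2398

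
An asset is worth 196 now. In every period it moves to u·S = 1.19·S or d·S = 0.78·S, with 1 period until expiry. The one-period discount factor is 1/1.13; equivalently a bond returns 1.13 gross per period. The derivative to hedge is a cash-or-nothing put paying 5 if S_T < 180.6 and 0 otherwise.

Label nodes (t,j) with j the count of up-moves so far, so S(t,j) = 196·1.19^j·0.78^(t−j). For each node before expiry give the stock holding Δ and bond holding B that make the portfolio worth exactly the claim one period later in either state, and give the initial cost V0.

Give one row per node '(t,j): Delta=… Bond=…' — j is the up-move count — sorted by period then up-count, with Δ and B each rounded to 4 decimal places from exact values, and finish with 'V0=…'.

Risk-neutral probability p* = (R−d)/(u−d) = (1.13−0.78)/(1.19−0.78) = 0.8537.
Terminal values V(1,·): V(1,0)=5.0000, V(1,1)=0.0000
(0,0): S=196.0000. Δ = (V_up−V_dn)/(S_up−S_dn) = (0.0000−5.0000)/(233.2400−152.8800) = -0.0622. V = [p*·0.0000 + (1−p*)·5.0000]/1.13 = 0.6475. B = V − Δ·S = 12.8427.
Root portfolio cost Δ·196+B reproduces V0=0.6475.

(0,0): Delta=-0.0622 Bond=12.8427
V0=0.6475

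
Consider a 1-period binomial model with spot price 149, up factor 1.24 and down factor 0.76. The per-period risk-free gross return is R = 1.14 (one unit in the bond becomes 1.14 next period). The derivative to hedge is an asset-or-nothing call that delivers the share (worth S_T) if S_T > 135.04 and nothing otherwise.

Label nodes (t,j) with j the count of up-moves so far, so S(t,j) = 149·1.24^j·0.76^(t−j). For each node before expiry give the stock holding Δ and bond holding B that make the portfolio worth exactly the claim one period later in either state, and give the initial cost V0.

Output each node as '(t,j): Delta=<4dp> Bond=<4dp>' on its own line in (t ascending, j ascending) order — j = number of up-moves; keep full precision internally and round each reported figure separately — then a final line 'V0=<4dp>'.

Risk-neutral probability p* = (R−d)/(u−d) = (1.14−0.76)/(1.24−0.76) = 0.7917.
Payoff layer (t=1): V(1,0)=0.0000, V(1,1)=184.7600
  t=0,j=0: stock 149.0000 → up 184.7600 (V=184.7600), down 113.2400 (V=0.0000). Price 128.3056; hedge Δ=2.5833, bond B=-256.6111.
The time-0 hedge costs 128.3056, which is the no-arbitrage price.

(0,0): Delta=2.5833 Bond=-256.6111
V0=128.3056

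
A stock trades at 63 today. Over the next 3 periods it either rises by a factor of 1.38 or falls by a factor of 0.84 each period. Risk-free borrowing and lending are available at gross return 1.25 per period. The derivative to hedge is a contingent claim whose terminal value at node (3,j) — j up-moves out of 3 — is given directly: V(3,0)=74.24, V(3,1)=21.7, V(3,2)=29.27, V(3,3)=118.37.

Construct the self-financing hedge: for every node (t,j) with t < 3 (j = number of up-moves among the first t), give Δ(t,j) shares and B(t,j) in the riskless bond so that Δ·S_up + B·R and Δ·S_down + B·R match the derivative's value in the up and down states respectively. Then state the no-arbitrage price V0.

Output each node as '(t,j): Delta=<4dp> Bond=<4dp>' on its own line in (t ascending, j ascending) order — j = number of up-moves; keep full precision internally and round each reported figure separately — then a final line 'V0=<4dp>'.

Risk-neutral probability p* = (R−d)/(u−d) = (1.25−0.84)/(1.38−0.84) = 0.7593.
Terminal values V(3,·): V(3,0)=74.2400, V(3,1)=21.7000, V(3,2)=29.2700, V(3,3)=118.3700
  t=2,j=0: stock 44.4528 → up 61.3449 (V=21.7000), down 37.3404 (V=74.2400). Price 27.4788; hedge Δ=-2.1888, bond B=124.7751.
  t=2,j=1: stock 73.0296 → up 100.7808 (V=29.2700), down 61.3449 (V=21.7000). Price 21.9581; hedge Δ=0.1920, bond B=7.9396.
  t=2,j=2: stock 119.9772 → up 165.5685 (V=118.3700), down 100.7808 (V=29.2700). Price 77.5360; hedge Δ=1.3753, bond B=-87.4640.
  t=1,j=0: stock 52.9200 → up 73.0296 (V=21.9581), down 44.4528 (V=27.4788). Price 18.6297; hedge Δ=-0.1932, bond B=28.8533.
  t=1,j=1: stock 86.9400 → up 119.9772 (V=77.5360), down 73.0296 (V=21.9581). Price 51.3249; hedge Δ=1.1838, bond B=-51.5972.
  t=0,j=0: stock 63.0000 → up 86.9400 (V=51.3249), down 52.9200 (V=18.6297). Price 34.7631; hedge Δ=0.9611, bond B=-25.7836.
The time-0 hedge costs 34.7631, which is the no-arbitrage price.

(0,0): Delta=0.9611 Bond=-25.7836
(1,0): Delta=-0.1932 Bond=28.8533
(1,1): Delta=1.1838 Bond=-51.5972
(2,0): Delta=-2.1888 Bond=124.7751
(2,1): Delta=0.1920 Bond=7.9396
(2,2): Delta=1.3753 Bond=-87.4640
V0=34.7631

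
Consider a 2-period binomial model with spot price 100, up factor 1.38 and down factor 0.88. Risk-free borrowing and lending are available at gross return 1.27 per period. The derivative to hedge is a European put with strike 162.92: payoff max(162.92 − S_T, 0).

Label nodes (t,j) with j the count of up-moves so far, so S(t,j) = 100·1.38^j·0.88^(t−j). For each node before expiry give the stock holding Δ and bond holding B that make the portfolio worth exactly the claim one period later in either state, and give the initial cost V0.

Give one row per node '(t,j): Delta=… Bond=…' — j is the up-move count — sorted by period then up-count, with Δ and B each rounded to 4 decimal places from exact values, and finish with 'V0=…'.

Since d<R<u, set p* = (R−d)/(u−d) = 0.7800; price each node as the discounted p*-expectation of its children.
Terminal payoffs: V(2,0)=85.4800, V(2,1)=41.4800, V(2,2)=0.0000
(1,0): S=88.0000. Δ = (V_up−V_dn)/(S_up−S_dn) = (41.4800−85.4800)/(121.4400−77.4400) = -1.0000. V = [p*·41.4800 + (1−p*)·85.4800]/1.27 = 40.2835. B = V − Δ·S = 128.2835.
(1,1): S=138.0000. Δ = (V_up−V_dn)/(S_up−S_dn) = (0.0000−41.4800)/(190.4400−121.4400) = -0.6012. V = [p*·0.0000 + (1−p*)·41.4800]/1.27 = 7.1855. B = V − Δ·S = 90.1455.
(0,0): S=100.0000. Δ = (V_up−V_dn)/(S_up−S_dn) = (7.1855−40.2835)/(138.0000−88.0000) = -0.6620. V = [p*·7.1855 + (1−p*)·40.2835]/1.27 = 11.3914. B = V − Δ·S = 77.5873.
Self-financing check: at every node Δ·S+B equals the discounted successor values.

(0,0): Delta=-0.6620 Bond=77.5873
(1,0): Delta=-1.0000 Bond=128.2835
(1,1): Delta=-0.6012 Bond=90.1455
V0=11.3914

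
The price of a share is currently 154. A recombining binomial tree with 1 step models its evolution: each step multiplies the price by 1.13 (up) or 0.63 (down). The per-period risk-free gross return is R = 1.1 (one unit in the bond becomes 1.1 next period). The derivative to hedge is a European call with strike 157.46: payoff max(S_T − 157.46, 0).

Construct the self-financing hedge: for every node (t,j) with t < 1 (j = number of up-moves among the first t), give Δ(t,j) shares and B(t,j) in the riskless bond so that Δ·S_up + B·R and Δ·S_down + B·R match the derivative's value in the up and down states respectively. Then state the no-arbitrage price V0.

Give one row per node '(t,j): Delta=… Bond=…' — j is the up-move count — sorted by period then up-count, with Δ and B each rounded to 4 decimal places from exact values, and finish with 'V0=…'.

(0,0): Delta=0.2151 Bond=-18.9687
V0=14.1513

Under the risk-neutral measure, an up-move has probability p* = (R−d)/(u−d) = 0.9400 and values discount at R = 1.1.
Terminal payoffs: V(1,0)=0.0000, V(1,1)=16.5600
(0,0): S=154.0000. Δ = (V_up−V_dn)/(S_up−S_dn) = (16.5600−0.0000)/(174.0200−97.0200) = 0.2151. V = [p*·16.5600 + (1−p*)·0.0000]/1.1 = 14.1513. B = V − Δ·S = -18.9687.
The time-0 hedge costs 14.1513, which is the no-arbitrage price.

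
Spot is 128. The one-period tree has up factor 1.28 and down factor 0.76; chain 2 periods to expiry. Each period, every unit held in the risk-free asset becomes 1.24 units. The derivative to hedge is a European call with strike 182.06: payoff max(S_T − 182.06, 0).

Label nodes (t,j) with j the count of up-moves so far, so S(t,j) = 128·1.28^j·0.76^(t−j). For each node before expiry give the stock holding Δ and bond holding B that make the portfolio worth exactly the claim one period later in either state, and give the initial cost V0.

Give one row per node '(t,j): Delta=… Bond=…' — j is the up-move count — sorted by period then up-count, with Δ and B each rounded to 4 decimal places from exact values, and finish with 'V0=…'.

No-arbitrage ⇒ martingale measure with p* = (R−d)/(u−d) = 0.9231.
Terminal payoffs: V(2,0)=0.0000, V(2,1)=0.0000, V(2,2)=27.6552
  t=1,j=0: stock 97.2800 → up 124.5184 (V=0.0000), down 73.9328 (V=0.0000). Price 0.0000; hedge Δ=0.0000, bond B=0.0000.
  t=1,j=1: stock 163.8400 → up 209.7152 (V=27.6552), down 124.5184 (V=0.0000). Price 20.5870; hedge Δ=0.3246, bond B=-32.5961.
  t=0,j=0: stock 128.0000 → up 163.8400 (V=20.5870), down 97.2800 (V=0.0000). Price 15.3253; hedge Δ=0.3093, bond B=-24.2651.
Root portfolio cost Δ·128+B reproduces V0=15.3253.

(0,0): Delta=0.3093 Bond=-24.2651
(1,0): Delta=0.0000 Bond=0.0000
(1,1): Delta=0.3246 Bond=-32.5961
V0=15.3253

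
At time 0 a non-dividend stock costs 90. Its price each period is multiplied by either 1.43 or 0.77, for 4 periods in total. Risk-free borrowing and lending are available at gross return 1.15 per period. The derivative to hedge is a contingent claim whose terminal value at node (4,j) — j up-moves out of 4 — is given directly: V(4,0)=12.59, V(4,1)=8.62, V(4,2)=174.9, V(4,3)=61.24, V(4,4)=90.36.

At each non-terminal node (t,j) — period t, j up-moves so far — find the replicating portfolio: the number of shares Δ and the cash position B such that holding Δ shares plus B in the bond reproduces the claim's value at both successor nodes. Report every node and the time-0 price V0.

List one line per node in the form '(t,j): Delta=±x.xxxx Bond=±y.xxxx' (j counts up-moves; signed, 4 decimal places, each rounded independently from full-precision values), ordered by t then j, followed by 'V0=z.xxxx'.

Since d<R<u, set p* = (R−d)/(u−d) = 0.5758; price each node as the discounted p*-expectation of its children.
At expiry t=4: V(4,0)=12.5900, V(4,1)=8.6200, V(4,2)=174.9000, V(4,3)=61.2400, V(4,4)=90.3600
(3,0): S=41.0880. Δ = (V_up−V_dn)/(S_up−S_dn) = (8.6200−12.5900)/(58.7558−31.6377) = -0.1464. V = [p*·8.6200 + (1−p*)·12.5900]/1.15 = 8.9602. B = V − Δ·S = 14.9754.
(3,1): S=76.3062. Δ = (V_up−V_dn)/(S_up−S_dn) = (174.9000−8.6200)/(109.1179−58.7558) = 3.3017. V = [p*·174.9000 + (1−p*)·8.6200]/1.15 = 90.7452. B = V − Δ·S = -161.1942.
(3,2): S=141.7116. Δ = (V_up−V_dn)/(S_up−S_dn) = (61.2400−174.9000)/(202.6475−109.1179) = -1.2152. V = [p*·61.2400 + (1−p*)·174.9000]/1.15 = 95.1821. B = V − Δ·S = 267.3942.
(3,3): S=263.1786. Δ = (V_up−V_dn)/(S_up−S_dn) = (90.3600−61.2400)/(376.3454−202.6475) = 0.1676. V = [p*·90.3600 + (1−p*)·61.2400]/1.15 = 67.8314. B = V − Δ·S = 23.7101.
(2,0): S=53.3610. Δ = (V_up−V_dn)/(S_up−S_dn) = (90.7452−8.9602)/(76.3062−41.0880) = 2.3222. V = [p*·90.7452 + (1−p*)·8.9602]/1.15 = 48.7379. B = V − Δ·S = -75.1788.
(2,1): S=99.0990. Δ = (V_up−V_dn)/(S_up−S_dn) = (95.1821−90.7452)/(141.7116−76.3062) = 0.0678. V = [p*·95.1821 + (1−p*)·90.7452]/1.15 = 81.1302. B = V − Δ·S = 74.4077.
(2,2): S=184.0410. Δ = (V_up−V_dn)/(S_up−S_dn) = (67.8314−95.1821)/(263.1786−141.7116) = -0.2252. V = [p*·67.8314 + (1−p*)·95.1821]/1.15 = 69.0736. B = V − Δ·S = 110.5141.
(1,0): S=69.3000. Δ = (V_up−V_dn)/(S_up−S_dn) = (81.1302−48.7379)/(99.0990−53.3610) = 0.7082. V = [p*·81.1302 + (1−p*)·48.7379]/1.15 = 58.5983. B = V − Δ·S = 9.5189.
(1,1): S=128.7000. Δ = (V_up−V_dn)/(S_up−S_dn) = (69.0736−81.1302)/(184.0410−99.0990) = -0.1419. V = [p*·69.0736 + (1−p*)·81.1302]/1.15 = 64.5118. B = V − Δ·S = 82.7793.
(0,0): S=90.0000. Δ = (V_up−V_dn)/(S_up−S_dn) = (64.5118−58.5983)/(128.7000−69.3000) = 0.0996. V = [p*·64.5118 + (1−p*)·58.5983]/1.15 = 53.9157. B = V − Δ·S = 44.9558.
Each (Δ,B) replicates both successor values, so the strategy is self-financing and V0 is arbitrage-free.

(0,0): Delta=0.0996 Bond=44.9558
(1,0): Delta=0.7082 Bond=9.5189
(1,1): Delta=-0.1419 Bond=82.7793
(2,0): Delta=2.3222 Bond=-75.1788
(2,1): Delta=0.0678 Bond=74.4077
(2,2): Delta=-0.2252 Bond=110.5141
(3,0): Delta=-0.1464 Bond=14.9754
(3,1): Delta=3.3017 Bond=-161.1942
(3,2): Delta=-1.2152 Bond=267.3942
(3,3): Delta=0.1676 Bond=23.7101
V0=53.9157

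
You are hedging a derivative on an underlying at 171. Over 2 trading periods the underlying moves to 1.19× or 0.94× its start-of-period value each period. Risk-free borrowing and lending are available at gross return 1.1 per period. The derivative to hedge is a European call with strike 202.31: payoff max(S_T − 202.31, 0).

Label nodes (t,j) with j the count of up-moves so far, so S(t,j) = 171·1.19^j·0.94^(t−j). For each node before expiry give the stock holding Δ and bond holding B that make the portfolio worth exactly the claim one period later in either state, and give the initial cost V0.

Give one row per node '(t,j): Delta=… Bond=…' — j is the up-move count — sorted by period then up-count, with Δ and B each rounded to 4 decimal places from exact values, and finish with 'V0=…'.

(0,0): Delta=0.5423 Bond=-79.2384
(1,0): Delta=0.0000 Bond=0.0000
(1,1): Delta=0.7832 Bond=-136.1910
V0=13.4874

No-arbitrage ⇒ martingale measure with p* = (R−d)/(u−d) = 0.6400.
Terminal payoffs: V(2,0)=0.0000, V(2,1)=0.0000, V(2,2)=39.8431
  t=1,j=0: stock 160.7400 → up 191.2806 (V=0.0000), down 151.0956 (V=0.0000). Price 0.0000; hedge Δ=0.0000, bond B=0.0000.
  t=1,j=1: stock 203.4900 → up 242.1531 (V=39.8431), down 191.2806 (V=0.0000). Price 23.1814; hedge Δ=0.7832, bond B=-136.1910.
  t=0,j=0: stock 171.0000 → up 203.4900 (V=23.1814), down 160.7400 (V=0.0000). Price 13.4874; hedge Δ=0.5423, bond B=-79.2384.
The time-0 hedge costs 13.4874, which is the no-arbitrage price.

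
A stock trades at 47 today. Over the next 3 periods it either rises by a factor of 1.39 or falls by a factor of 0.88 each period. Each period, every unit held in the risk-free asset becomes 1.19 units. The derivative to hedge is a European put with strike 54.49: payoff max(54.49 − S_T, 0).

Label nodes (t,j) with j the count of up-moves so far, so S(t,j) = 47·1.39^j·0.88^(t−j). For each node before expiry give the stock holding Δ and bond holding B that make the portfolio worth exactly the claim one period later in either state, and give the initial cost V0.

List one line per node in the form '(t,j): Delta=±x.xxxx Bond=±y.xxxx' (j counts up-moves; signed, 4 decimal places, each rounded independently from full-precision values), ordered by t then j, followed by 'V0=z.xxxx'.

(0,0): Delta=-0.1389 Bond=7.9787
(1,0): Delta=-0.3844 Bond=19.6505
(1,1): Delta=-0.0386 Bond=2.9424
(2,0): Delta=-1.0000 Bond=45.7899
(2,1): Delta=-0.1330 Bond=8.9287
(2,2): Delta=0.0000 Bond=0.0000
V0=1.4526

Risk-neutral probability p* = (R−d)/(u−d) = (1.19−0.88)/(1.39−0.88) = 0.6078.
Payoff layer (t=3): V(3,0)=22.4608, V(3,1)=3.8984, V(3,2)=0.0000, V(3,3)=0.0000
(2,0): S=36.3968. Δ = (V_up−V_dn)/(S_up−S_dn) = (3.8984−22.4608)/(50.5916−32.0292) = -1.0000. V = [p*·3.8984 + (1−p*)·22.4608]/1.19 = 9.3931. B = V − Δ·S = 45.7899.
(2,1): S=57.4904. Δ = (V_up−V_dn)/(S_up−S_dn) = (0.0000−3.8984)/(79.9117−50.5916) = -0.1330. V = [p*·0.0000 + (1−p*)·3.8984]/1.19 = 1.2847. B = V − Δ·S = 8.9287.
(2,2): S=90.8087. Δ = (V_up−V_dn)/(S_up−S_dn) = (0.0000−0.0000)/(126.2241−79.9117) = 0.0000. V = [p*·0.0000 + (1−p*)·0.0000]/1.19 = 0.0000. B = V − Δ·S = 0.0000.
(1,0): S=41.3600. Δ = (V_up−V_dn)/(S_up−S_dn) = (1.2847−9.3931)/(57.4904−36.3968) = -0.3844. V = [p*·1.2847 + (1−p*)·9.3931]/1.19 = 3.7517. B = V − Δ·S = 19.6505.
(1,1): S=65.3300. Δ = (V_up−V_dn)/(S_up−S_dn) = (0.0000−1.2847)/(90.8087−57.4904) = -0.0386. V = [p*·0.0000 + (1−p*)·1.2847]/1.19 = 0.4234. B = V − Δ·S = 2.9424.
(0,0): S=47.0000. Δ = (V_up−V_dn)/(S_up−S_dn) = (0.4234−3.7517)/(65.3300−41.3600) = -0.1389. V = [p*·0.4234 + (1−p*)·3.7517]/1.19 = 1.4526. B = V − Δ·S = 7.9787.
Check: Δ(0,0)·S0 + B(0,0) = 1.4526 = V0.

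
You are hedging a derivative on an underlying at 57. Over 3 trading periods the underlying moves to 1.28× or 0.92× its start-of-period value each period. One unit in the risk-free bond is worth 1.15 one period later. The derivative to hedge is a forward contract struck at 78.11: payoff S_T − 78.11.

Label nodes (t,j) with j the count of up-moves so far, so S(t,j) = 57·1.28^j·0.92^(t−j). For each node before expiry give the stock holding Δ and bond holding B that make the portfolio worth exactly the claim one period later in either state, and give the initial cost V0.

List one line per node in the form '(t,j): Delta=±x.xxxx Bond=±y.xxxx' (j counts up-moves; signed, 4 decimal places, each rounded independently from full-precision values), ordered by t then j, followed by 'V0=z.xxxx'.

No-arbitrage ⇒ martingale measure with p* = (R−d)/(u−d) = 0.6389.
At expiry t=3: V(3,0)=-33.7248, V(3,1)=-16.3567, V(3,2)=7.8077, V(3,3)=41.4277
Node (2,0) S=48.2448: V=(p*·-16.3567+(1−p*)·-33.7248)/1.15=-19.6769; Δ=(-16.3567−-33.7248)/(61.7533−44.3852)=1.0000; B=V−Δ·S=-67.9217
Node (2,1) S=67.1232: V=(p*·7.8077+(1−p*)·-16.3567)/1.15=-0.7985; Δ=(7.8077−-16.3567)/(85.9177−61.7533)=1.0000; B=V−Δ·S=-67.9217
Node (2,2) S=93.3888: V=(p*·41.4277+(1−p*)·7.8077)/1.15=25.4671; Δ=(41.4277−7.8077)/(119.5377−85.9177)=1.0000; B=V−Δ·S=-67.9217
Node (1,0) S=52.4400: V=(p*·-0.7985+(1−p*)·-19.6769)/1.15=-6.6224; Δ=(-0.7985−-19.6769)/(67.1232−48.2448)=1.0000; B=V−Δ·S=-59.0624
Node (1,1) S=72.9600: V=(p*·25.4671+(1−p*)·-0.7985)/1.15=13.8976; Δ=(25.4671−-0.7985)/(93.3888−67.1232)=1.0000; B=V−Δ·S=-59.0624
Node (0,0) S=57.0000: V=(p*·13.8976+(1−p*)·-6.6224)/1.15=5.6414; Δ=(13.8976−-6.6224)/(72.9600−52.4400)=1.0000; B=V−Δ·S=-51.3586
Root portfolio cost Δ·57+B reproduces V0=5.6414.

(0,0): Delta=1.0000 Bond=-51.3586
(1,0): Delta=1.0000 Bond=-59.0624
(1,1): Delta=1.0000 Bond=-59.0624
(2,0): Delta=1.0000 Bond=-67.9217
(2,1): Delta=1.0000 Bond=-67.9217
(2,2): Delta=1.0000 Bond=-67.9217
V0=5.6414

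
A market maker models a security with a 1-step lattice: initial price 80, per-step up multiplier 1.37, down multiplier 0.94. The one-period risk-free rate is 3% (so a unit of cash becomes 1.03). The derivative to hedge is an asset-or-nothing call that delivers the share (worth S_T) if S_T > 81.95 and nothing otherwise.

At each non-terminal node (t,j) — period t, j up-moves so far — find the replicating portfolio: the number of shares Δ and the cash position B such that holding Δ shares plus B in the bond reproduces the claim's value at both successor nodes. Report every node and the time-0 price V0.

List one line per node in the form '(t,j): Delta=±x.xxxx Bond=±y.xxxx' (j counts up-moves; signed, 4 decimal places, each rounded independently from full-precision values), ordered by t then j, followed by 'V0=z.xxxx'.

Under the risk-neutral measure, an up-move has probability p* = (R−d)/(u−d) = 0.2093 and values discount at R = 1.03.
Terminal values V(1,·): V(1,0)=0.0000, V(1,1)=109.6000
Node (0,0) S=80.0000: V=(p*·109.6000+(1−p*)·0.0000)/1.03=22.2714; Δ=(109.6000−0.0000)/(109.6000−75.2000)=3.1860; B=V−Δ·S=-232.6123
Self-financing check: at every node Δ·S+B equals the discounted successor values.

(0,0): Delta=3.1860 Bond=-232.6123
V0=22.2714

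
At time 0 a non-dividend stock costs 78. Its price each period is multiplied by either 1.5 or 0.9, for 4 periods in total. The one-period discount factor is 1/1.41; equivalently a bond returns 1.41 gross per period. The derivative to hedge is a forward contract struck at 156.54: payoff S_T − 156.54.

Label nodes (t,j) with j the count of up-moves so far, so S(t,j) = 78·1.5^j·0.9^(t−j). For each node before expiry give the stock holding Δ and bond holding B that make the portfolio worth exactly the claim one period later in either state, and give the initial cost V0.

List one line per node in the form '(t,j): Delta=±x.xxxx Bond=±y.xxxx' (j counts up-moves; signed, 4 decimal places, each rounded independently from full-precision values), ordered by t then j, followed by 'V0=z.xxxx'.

(0,0): Delta=1.0000 Bond=-39.6049
(1,0): Delta=1.0000 Bond=-55.8429
(1,1): Delta=1.0000 Bond=-55.8429
(2,0): Delta=1.0000 Bond=-78.7385
(2,1): Delta=1.0000 Bond=-78.7385
(2,2): Delta=1.0000 Bond=-78.7385
(3,0): Delta=1.0000 Bond=-111.0213
(3,1): Delta=1.0000 Bond=-111.0213
(3,2): Delta=1.0000 Bond=-111.0213
(3,3): Delta=1.0000 Bond=-111.0213
V0=38.3951

No-arbitrage ⇒ martingale measure with p* = (R−d)/(u−d) = 0.8500.
Terminal payoffs: V(4,0)=-105.3642, V(4,1)=-71.2470, V(4,2)=-14.3850, V(4,3)=80.3850, V(4,4)=238.3350
Node (3,0) S=56.8620: V=(p*·-71.2470+(1−p*)·-105.3642)/1.41=-54.1593; Δ=(-71.2470−-105.3642)/(85.2930−51.1758)=1.0000; B=V−Δ·S=-111.0213
Node (3,1) S=94.7700: V=(p*·-14.3850+(1−p*)·-71.2470)/1.41=-16.2513; Δ=(-14.3850−-71.2470)/(142.1550−85.2930)=1.0000; B=V−Δ·S=-111.0213
Node (3,2) S=157.9500: V=(p*·80.3850+(1−p*)·-14.3850)/1.41=46.9287; Δ=(80.3850−-14.3850)/(236.9250−142.1550)=1.0000; B=V−Δ·S=-111.0213
Node (3,3) S=263.2500: V=(p*·238.3350+(1−p*)·80.3850)/1.41=152.2287; Δ=(238.3350−80.3850)/(394.8750−236.9250)=1.0000; B=V−Δ·S=-111.0213
Node (2,0) S=63.1800: V=(p*·-16.2513+(1−p*)·-54.1593)/1.41=-15.5585; Δ=(-16.2513−-54.1593)/(94.7700−56.8620)=1.0000; B=V−Δ·S=-78.7385
Node (2,1) S=105.3000: V=(p*·46.9287+(1−p*)·-16.2513)/1.41=26.5615; Δ=(46.9287−-16.2513)/(157.9500−94.7700)=1.0000; B=V−Δ·S=-78.7385
Node (2,2) S=175.5000: V=(p*·152.2287+(1−p*)·46.9287)/1.41=96.7615; Δ=(152.2287−46.9287)/(263.2500−157.9500)=1.0000; B=V−Δ·S=-78.7385
Node (1,0) S=70.2000: V=(p*·26.5615+(1−p*)·-15.5585)/1.41=14.3571; Δ=(26.5615−-15.5585)/(105.3000−63.1800)=1.0000; B=V−Δ·S=-55.8429
Node (1,1) S=117.0000: V=(p*·96.7615+(1−p*)·26.5615)/1.41=61.1571; Δ=(96.7615−26.5615)/(175.5000−105.3000)=1.0000; B=V−Δ·S=-55.8429
Node (0,0) S=78.0000: V=(p*·61.1571+(1−p*)·14.3571)/1.41=38.3951; Δ=(61.1571−14.3571)/(117.0000−70.2000)=1.0000; B=V−Δ·S=-39.6049
Root portfolio cost Δ·78+B reproduces V0=38.3951.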